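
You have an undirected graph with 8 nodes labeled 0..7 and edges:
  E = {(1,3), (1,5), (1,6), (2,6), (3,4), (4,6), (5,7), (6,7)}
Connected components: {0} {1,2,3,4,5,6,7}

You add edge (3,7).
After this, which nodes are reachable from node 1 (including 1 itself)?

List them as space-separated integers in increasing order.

Before: nodes reachable from 1: {1,2,3,4,5,6,7}
Adding (3,7): both endpoints already in same component. Reachability from 1 unchanged.
After: nodes reachable from 1: {1,2,3,4,5,6,7}

Answer: 1 2 3 4 5 6 7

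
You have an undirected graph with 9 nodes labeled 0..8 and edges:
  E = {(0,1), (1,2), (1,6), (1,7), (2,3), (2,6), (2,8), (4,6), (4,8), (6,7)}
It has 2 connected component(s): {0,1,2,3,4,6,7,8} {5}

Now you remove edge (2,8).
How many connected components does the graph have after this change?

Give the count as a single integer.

Initial component count: 2
Remove (2,8): not a bridge. Count unchanged: 2.
  After removal, components: {0,1,2,3,4,6,7,8} {5}
New component count: 2

Answer: 2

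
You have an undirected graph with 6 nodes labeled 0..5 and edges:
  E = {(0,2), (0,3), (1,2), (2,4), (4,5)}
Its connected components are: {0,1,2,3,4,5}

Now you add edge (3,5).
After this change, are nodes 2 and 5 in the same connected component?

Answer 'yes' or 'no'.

Answer: yes

Derivation:
Initial components: {0,1,2,3,4,5}
Adding edge (3,5): both already in same component {0,1,2,3,4,5}. No change.
New components: {0,1,2,3,4,5}
Are 2 and 5 in the same component? yes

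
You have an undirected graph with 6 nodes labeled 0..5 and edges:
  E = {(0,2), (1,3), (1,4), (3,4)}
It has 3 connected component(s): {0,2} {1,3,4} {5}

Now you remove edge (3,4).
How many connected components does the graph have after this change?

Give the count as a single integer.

Answer: 3

Derivation:
Initial component count: 3
Remove (3,4): not a bridge. Count unchanged: 3.
  After removal, components: {0,2} {1,3,4} {5}
New component count: 3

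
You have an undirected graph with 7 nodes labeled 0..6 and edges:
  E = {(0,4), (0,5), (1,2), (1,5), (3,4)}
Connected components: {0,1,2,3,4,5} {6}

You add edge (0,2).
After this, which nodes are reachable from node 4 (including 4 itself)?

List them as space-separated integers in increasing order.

Answer: 0 1 2 3 4 5

Derivation:
Before: nodes reachable from 4: {0,1,2,3,4,5}
Adding (0,2): both endpoints already in same component. Reachability from 4 unchanged.
After: nodes reachable from 4: {0,1,2,3,4,5}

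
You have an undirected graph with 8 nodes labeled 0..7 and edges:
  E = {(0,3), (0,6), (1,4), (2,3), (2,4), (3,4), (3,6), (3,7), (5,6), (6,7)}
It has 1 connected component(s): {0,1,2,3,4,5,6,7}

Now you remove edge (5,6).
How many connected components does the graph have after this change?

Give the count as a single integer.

Answer: 2

Derivation:
Initial component count: 1
Remove (5,6): it was a bridge. Count increases: 1 -> 2.
  After removal, components: {0,1,2,3,4,6,7} {5}
New component count: 2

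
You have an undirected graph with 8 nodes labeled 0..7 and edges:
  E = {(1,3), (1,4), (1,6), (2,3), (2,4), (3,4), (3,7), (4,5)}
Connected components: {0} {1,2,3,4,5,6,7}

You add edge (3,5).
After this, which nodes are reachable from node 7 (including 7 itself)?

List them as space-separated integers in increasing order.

Before: nodes reachable from 7: {1,2,3,4,5,6,7}
Adding (3,5): both endpoints already in same component. Reachability from 7 unchanged.
After: nodes reachable from 7: {1,2,3,4,5,6,7}

Answer: 1 2 3 4 5 6 7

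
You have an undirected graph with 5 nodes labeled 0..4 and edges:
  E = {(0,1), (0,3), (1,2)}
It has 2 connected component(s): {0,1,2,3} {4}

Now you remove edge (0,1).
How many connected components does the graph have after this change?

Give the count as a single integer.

Answer: 3

Derivation:
Initial component count: 2
Remove (0,1): it was a bridge. Count increases: 2 -> 3.
  After removal, components: {0,3} {1,2} {4}
New component count: 3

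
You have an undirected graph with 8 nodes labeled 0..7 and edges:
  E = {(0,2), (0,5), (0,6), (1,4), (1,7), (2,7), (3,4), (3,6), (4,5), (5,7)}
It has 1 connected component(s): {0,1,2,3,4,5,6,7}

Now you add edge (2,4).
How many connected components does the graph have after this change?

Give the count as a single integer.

Initial component count: 1
Add (2,4): endpoints already in same component. Count unchanged: 1.
New component count: 1

Answer: 1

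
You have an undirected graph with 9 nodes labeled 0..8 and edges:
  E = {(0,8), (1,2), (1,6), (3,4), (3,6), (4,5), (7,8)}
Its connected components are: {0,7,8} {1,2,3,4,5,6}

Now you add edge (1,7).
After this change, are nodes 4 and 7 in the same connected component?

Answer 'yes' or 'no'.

Answer: yes

Derivation:
Initial components: {0,7,8} {1,2,3,4,5,6}
Adding edge (1,7): merges {1,2,3,4,5,6} and {0,7,8}.
New components: {0,1,2,3,4,5,6,7,8}
Are 4 and 7 in the same component? yes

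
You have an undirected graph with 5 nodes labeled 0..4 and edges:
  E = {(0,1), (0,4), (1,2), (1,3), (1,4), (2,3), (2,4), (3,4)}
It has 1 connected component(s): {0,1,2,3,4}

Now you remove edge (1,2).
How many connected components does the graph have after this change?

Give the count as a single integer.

Initial component count: 1
Remove (1,2): not a bridge. Count unchanged: 1.
  After removal, components: {0,1,2,3,4}
New component count: 1

Answer: 1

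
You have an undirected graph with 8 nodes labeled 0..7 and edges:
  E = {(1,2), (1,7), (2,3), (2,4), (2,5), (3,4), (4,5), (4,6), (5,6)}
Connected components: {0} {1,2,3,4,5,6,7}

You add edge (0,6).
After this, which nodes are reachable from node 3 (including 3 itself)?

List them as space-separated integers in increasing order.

Answer: 0 1 2 3 4 5 6 7

Derivation:
Before: nodes reachable from 3: {1,2,3,4,5,6,7}
Adding (0,6): merges 3's component with another. Reachability grows.
After: nodes reachable from 3: {0,1,2,3,4,5,6,7}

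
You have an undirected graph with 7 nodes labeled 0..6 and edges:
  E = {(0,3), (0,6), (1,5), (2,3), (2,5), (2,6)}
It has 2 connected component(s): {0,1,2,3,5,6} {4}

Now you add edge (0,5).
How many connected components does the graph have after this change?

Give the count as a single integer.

Answer: 2

Derivation:
Initial component count: 2
Add (0,5): endpoints already in same component. Count unchanged: 2.
New component count: 2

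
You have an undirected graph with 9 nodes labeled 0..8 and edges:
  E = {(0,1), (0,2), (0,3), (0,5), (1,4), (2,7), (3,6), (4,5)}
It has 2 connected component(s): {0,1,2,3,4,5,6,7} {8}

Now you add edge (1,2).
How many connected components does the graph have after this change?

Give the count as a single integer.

Answer: 2

Derivation:
Initial component count: 2
Add (1,2): endpoints already in same component. Count unchanged: 2.
New component count: 2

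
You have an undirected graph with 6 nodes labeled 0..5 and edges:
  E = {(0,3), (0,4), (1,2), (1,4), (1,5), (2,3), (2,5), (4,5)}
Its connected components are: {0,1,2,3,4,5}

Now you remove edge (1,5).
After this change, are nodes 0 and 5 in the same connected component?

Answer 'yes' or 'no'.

Answer: yes

Derivation:
Initial components: {0,1,2,3,4,5}
Removing edge (1,5): not a bridge — component count unchanged at 1.
New components: {0,1,2,3,4,5}
Are 0 and 5 in the same component? yes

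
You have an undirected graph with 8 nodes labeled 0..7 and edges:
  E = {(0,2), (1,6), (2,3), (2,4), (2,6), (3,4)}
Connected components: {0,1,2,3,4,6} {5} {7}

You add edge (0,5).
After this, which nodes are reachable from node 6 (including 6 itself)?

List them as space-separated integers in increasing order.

Before: nodes reachable from 6: {0,1,2,3,4,6}
Adding (0,5): merges 6's component with another. Reachability grows.
After: nodes reachable from 6: {0,1,2,3,4,5,6}

Answer: 0 1 2 3 4 5 6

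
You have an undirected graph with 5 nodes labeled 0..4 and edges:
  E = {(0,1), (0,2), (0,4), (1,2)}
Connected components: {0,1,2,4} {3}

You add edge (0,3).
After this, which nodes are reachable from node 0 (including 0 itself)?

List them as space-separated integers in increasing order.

Before: nodes reachable from 0: {0,1,2,4}
Adding (0,3): merges 0's component with another. Reachability grows.
After: nodes reachable from 0: {0,1,2,3,4}

Answer: 0 1 2 3 4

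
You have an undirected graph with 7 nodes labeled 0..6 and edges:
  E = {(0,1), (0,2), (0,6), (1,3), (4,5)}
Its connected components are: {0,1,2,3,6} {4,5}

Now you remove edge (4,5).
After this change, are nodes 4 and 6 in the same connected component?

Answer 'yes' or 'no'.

Initial components: {0,1,2,3,6} {4,5}
Removing edge (4,5): it was a bridge — component count 2 -> 3.
New components: {0,1,2,3,6} {4} {5}
Are 4 and 6 in the same component? no

Answer: no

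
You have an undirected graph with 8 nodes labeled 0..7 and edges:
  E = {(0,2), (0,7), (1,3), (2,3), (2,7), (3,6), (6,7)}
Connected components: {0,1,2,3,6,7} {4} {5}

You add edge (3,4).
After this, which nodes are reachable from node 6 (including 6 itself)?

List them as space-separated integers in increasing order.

Answer: 0 1 2 3 4 6 7

Derivation:
Before: nodes reachable from 6: {0,1,2,3,6,7}
Adding (3,4): merges 6's component with another. Reachability grows.
After: nodes reachable from 6: {0,1,2,3,4,6,7}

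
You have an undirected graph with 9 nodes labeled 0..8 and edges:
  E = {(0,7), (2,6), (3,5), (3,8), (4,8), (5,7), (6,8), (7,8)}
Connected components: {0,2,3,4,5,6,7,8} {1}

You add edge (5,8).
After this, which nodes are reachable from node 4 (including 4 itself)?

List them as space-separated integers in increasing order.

Before: nodes reachable from 4: {0,2,3,4,5,6,7,8}
Adding (5,8): both endpoints already in same component. Reachability from 4 unchanged.
After: nodes reachable from 4: {0,2,3,4,5,6,7,8}

Answer: 0 2 3 4 5 6 7 8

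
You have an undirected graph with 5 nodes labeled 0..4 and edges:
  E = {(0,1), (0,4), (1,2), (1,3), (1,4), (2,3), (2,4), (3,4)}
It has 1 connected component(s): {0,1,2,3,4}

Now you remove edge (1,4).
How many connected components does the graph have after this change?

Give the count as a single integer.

Initial component count: 1
Remove (1,4): not a bridge. Count unchanged: 1.
  After removal, components: {0,1,2,3,4}
New component count: 1

Answer: 1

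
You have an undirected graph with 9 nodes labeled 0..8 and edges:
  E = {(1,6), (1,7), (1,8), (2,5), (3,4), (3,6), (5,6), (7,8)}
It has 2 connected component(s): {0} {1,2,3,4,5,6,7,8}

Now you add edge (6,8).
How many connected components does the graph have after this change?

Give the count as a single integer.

Initial component count: 2
Add (6,8): endpoints already in same component. Count unchanged: 2.
New component count: 2

Answer: 2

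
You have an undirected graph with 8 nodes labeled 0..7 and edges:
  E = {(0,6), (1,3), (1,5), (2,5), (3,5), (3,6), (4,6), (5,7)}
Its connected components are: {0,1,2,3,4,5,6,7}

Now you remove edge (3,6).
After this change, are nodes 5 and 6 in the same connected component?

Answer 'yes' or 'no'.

Answer: no

Derivation:
Initial components: {0,1,2,3,4,5,6,7}
Removing edge (3,6): it was a bridge — component count 1 -> 2.
New components: {0,4,6} {1,2,3,5,7}
Are 5 and 6 in the same component? no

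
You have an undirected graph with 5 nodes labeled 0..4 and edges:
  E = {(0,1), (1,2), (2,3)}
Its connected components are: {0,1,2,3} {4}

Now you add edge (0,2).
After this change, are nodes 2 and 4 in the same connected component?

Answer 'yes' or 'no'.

Initial components: {0,1,2,3} {4}
Adding edge (0,2): both already in same component {0,1,2,3}. No change.
New components: {0,1,2,3} {4}
Are 2 and 4 in the same component? no

Answer: no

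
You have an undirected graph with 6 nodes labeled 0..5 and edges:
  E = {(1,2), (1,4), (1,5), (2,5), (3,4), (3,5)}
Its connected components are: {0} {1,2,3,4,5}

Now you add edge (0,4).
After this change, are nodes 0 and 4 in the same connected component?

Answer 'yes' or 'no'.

Initial components: {0} {1,2,3,4,5}
Adding edge (0,4): merges {0} and {1,2,3,4,5}.
New components: {0,1,2,3,4,5}
Are 0 and 4 in the same component? yes

Answer: yes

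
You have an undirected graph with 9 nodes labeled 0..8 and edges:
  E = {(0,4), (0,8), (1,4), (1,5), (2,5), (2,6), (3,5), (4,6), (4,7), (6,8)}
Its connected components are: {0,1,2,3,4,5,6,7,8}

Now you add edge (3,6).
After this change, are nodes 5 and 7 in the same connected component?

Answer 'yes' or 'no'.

Answer: yes

Derivation:
Initial components: {0,1,2,3,4,5,6,7,8}
Adding edge (3,6): both already in same component {0,1,2,3,4,5,6,7,8}. No change.
New components: {0,1,2,3,4,5,6,7,8}
Are 5 and 7 in the same component? yes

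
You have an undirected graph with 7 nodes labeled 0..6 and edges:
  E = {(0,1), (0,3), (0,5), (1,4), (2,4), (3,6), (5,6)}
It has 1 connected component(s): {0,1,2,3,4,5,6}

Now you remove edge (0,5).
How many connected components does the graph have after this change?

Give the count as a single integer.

Answer: 1

Derivation:
Initial component count: 1
Remove (0,5): not a bridge. Count unchanged: 1.
  After removal, components: {0,1,2,3,4,5,6}
New component count: 1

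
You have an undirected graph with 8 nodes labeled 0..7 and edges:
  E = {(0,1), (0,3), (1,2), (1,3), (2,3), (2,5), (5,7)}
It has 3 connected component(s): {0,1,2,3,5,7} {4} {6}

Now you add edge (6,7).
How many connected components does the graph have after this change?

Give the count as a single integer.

Initial component count: 3
Add (6,7): merges two components. Count decreases: 3 -> 2.
New component count: 2

Answer: 2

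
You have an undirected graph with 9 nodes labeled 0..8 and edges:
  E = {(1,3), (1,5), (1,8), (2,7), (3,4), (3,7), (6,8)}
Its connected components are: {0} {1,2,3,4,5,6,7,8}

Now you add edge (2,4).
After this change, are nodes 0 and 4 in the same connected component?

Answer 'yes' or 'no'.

Answer: no

Derivation:
Initial components: {0} {1,2,3,4,5,6,7,8}
Adding edge (2,4): both already in same component {1,2,3,4,5,6,7,8}. No change.
New components: {0} {1,2,3,4,5,6,7,8}
Are 0 and 4 in the same component? no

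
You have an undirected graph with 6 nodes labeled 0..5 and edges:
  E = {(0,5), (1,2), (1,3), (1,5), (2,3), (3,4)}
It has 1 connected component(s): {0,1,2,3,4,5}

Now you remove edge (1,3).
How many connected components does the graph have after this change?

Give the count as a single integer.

Initial component count: 1
Remove (1,3): not a bridge. Count unchanged: 1.
  After removal, components: {0,1,2,3,4,5}
New component count: 1

Answer: 1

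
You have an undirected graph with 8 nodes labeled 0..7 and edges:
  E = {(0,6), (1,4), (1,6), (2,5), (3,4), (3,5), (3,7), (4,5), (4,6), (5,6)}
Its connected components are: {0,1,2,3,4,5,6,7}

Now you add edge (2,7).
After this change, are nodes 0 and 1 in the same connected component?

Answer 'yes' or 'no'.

Answer: yes

Derivation:
Initial components: {0,1,2,3,4,5,6,7}
Adding edge (2,7): both already in same component {0,1,2,3,4,5,6,7}. No change.
New components: {0,1,2,3,4,5,6,7}
Are 0 and 1 in the same component? yes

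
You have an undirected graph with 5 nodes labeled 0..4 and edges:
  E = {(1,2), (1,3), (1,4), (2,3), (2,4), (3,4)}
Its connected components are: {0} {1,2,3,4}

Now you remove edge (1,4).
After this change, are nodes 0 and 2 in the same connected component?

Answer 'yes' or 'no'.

Answer: no

Derivation:
Initial components: {0} {1,2,3,4}
Removing edge (1,4): not a bridge — component count unchanged at 2.
New components: {0} {1,2,3,4}
Are 0 and 2 in the same component? no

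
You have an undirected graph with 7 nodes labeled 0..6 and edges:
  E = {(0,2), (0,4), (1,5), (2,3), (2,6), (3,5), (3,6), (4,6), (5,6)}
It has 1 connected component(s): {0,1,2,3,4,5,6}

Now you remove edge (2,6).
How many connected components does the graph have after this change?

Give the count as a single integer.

Initial component count: 1
Remove (2,6): not a bridge. Count unchanged: 1.
  After removal, components: {0,1,2,3,4,5,6}
New component count: 1

Answer: 1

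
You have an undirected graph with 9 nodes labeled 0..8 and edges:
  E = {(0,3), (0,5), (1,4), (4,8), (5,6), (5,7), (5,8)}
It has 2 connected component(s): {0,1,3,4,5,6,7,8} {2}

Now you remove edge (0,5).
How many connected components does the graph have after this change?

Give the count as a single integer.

Answer: 3

Derivation:
Initial component count: 2
Remove (0,5): it was a bridge. Count increases: 2 -> 3.
  After removal, components: {0,3} {1,4,5,6,7,8} {2}
New component count: 3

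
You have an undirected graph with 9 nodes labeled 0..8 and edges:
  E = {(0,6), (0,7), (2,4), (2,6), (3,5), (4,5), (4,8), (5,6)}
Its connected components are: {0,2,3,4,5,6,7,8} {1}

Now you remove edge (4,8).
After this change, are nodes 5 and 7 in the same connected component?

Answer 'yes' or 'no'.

Answer: yes

Derivation:
Initial components: {0,2,3,4,5,6,7,8} {1}
Removing edge (4,8): it was a bridge — component count 2 -> 3.
New components: {0,2,3,4,5,6,7} {1} {8}
Are 5 and 7 in the same component? yes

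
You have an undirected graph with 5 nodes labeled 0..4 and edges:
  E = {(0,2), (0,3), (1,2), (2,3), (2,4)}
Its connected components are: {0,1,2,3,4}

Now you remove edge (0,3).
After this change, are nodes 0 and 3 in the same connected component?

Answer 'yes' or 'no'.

Initial components: {0,1,2,3,4}
Removing edge (0,3): not a bridge — component count unchanged at 1.
New components: {0,1,2,3,4}
Are 0 and 3 in the same component? yes

Answer: yes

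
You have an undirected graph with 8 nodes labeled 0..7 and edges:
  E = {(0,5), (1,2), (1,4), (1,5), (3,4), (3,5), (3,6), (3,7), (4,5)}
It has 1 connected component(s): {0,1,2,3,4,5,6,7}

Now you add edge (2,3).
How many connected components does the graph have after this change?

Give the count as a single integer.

Answer: 1

Derivation:
Initial component count: 1
Add (2,3): endpoints already in same component. Count unchanged: 1.
New component count: 1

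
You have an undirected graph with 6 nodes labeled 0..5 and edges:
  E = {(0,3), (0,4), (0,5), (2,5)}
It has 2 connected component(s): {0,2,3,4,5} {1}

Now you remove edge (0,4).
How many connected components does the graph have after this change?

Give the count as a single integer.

Answer: 3

Derivation:
Initial component count: 2
Remove (0,4): it was a bridge. Count increases: 2 -> 3.
  After removal, components: {0,2,3,5} {1} {4}
New component count: 3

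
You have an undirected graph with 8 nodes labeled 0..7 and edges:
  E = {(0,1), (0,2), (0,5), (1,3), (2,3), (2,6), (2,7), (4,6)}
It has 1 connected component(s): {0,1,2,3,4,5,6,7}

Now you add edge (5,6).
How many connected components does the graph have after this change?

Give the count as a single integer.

Answer: 1

Derivation:
Initial component count: 1
Add (5,6): endpoints already in same component. Count unchanged: 1.
New component count: 1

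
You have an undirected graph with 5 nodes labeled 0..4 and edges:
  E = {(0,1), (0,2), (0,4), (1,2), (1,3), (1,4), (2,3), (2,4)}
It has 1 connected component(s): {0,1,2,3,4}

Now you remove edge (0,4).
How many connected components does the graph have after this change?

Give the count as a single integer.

Initial component count: 1
Remove (0,4): not a bridge. Count unchanged: 1.
  After removal, components: {0,1,2,3,4}
New component count: 1

Answer: 1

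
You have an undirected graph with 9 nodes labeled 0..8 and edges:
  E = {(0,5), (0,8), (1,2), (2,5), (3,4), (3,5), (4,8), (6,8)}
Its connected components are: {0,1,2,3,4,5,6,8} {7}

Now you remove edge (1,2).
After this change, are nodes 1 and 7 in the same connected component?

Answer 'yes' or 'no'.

Answer: no

Derivation:
Initial components: {0,1,2,3,4,5,6,8} {7}
Removing edge (1,2): it was a bridge — component count 2 -> 3.
New components: {0,2,3,4,5,6,8} {1} {7}
Are 1 and 7 in the same component? no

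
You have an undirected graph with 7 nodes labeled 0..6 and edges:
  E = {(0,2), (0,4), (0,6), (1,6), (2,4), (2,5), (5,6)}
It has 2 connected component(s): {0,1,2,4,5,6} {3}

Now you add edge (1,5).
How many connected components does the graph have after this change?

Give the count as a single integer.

Answer: 2

Derivation:
Initial component count: 2
Add (1,5): endpoints already in same component. Count unchanged: 2.
New component count: 2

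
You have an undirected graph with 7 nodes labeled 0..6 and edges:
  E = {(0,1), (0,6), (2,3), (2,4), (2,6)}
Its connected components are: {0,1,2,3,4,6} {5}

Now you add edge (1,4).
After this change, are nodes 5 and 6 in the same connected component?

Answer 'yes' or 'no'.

Answer: no

Derivation:
Initial components: {0,1,2,3,4,6} {5}
Adding edge (1,4): both already in same component {0,1,2,3,4,6}. No change.
New components: {0,1,2,3,4,6} {5}
Are 5 and 6 in the same component? no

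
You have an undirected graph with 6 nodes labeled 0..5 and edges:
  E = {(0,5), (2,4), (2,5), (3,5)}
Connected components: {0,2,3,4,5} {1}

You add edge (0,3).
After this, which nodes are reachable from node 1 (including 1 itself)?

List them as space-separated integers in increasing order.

Before: nodes reachable from 1: {1}
Adding (0,3): both endpoints already in same component. Reachability from 1 unchanged.
After: nodes reachable from 1: {1}

Answer: 1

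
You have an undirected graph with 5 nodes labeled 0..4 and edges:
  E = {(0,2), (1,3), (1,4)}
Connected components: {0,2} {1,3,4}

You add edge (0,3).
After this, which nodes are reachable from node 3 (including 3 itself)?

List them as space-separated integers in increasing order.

Before: nodes reachable from 3: {1,3,4}
Adding (0,3): merges 3's component with another. Reachability grows.
After: nodes reachable from 3: {0,1,2,3,4}

Answer: 0 1 2 3 4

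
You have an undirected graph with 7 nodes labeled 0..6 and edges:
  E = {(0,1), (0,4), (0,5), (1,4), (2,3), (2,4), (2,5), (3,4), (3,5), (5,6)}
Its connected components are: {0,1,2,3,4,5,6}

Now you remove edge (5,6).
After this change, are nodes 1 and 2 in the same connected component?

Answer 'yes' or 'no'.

Answer: yes

Derivation:
Initial components: {0,1,2,3,4,5,6}
Removing edge (5,6): it was a bridge — component count 1 -> 2.
New components: {0,1,2,3,4,5} {6}
Are 1 and 2 in the same component? yes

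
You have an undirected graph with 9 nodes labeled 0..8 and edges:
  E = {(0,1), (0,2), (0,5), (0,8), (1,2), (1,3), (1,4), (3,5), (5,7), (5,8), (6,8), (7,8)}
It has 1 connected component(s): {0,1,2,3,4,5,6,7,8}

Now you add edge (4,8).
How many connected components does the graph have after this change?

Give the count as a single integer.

Answer: 1

Derivation:
Initial component count: 1
Add (4,8): endpoints already in same component. Count unchanged: 1.
New component count: 1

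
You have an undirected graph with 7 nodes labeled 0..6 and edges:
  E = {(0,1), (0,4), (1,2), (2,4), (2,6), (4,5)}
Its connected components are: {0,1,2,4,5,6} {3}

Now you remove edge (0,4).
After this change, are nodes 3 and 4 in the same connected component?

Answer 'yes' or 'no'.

Answer: no

Derivation:
Initial components: {0,1,2,4,5,6} {3}
Removing edge (0,4): not a bridge — component count unchanged at 2.
New components: {0,1,2,4,5,6} {3}
Are 3 and 4 in the same component? no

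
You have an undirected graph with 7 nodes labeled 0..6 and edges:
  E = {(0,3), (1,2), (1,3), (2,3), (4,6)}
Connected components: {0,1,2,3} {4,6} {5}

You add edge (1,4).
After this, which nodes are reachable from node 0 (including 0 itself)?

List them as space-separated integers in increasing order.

Before: nodes reachable from 0: {0,1,2,3}
Adding (1,4): merges 0's component with another. Reachability grows.
After: nodes reachable from 0: {0,1,2,3,4,6}

Answer: 0 1 2 3 4 6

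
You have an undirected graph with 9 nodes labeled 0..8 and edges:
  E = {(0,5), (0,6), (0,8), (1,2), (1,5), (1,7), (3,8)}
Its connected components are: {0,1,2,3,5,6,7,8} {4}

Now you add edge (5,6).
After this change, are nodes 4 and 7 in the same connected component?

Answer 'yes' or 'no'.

Answer: no

Derivation:
Initial components: {0,1,2,3,5,6,7,8} {4}
Adding edge (5,6): both already in same component {0,1,2,3,5,6,7,8}. No change.
New components: {0,1,2,3,5,6,7,8} {4}
Are 4 and 7 in the same component? no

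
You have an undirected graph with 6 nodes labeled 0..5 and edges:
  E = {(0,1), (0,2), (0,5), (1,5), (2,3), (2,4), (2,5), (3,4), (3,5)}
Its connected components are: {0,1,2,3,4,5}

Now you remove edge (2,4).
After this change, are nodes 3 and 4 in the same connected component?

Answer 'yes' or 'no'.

Initial components: {0,1,2,3,4,5}
Removing edge (2,4): not a bridge — component count unchanged at 1.
New components: {0,1,2,3,4,5}
Are 3 and 4 in the same component? yes

Answer: yes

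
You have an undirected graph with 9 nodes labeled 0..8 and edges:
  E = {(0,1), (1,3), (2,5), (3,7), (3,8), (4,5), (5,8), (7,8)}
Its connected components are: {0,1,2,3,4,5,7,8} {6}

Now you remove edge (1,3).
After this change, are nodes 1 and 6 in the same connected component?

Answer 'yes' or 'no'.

Initial components: {0,1,2,3,4,5,7,8} {6}
Removing edge (1,3): it was a bridge — component count 2 -> 3.
New components: {0,1} {2,3,4,5,7,8} {6}
Are 1 and 6 in the same component? no

Answer: no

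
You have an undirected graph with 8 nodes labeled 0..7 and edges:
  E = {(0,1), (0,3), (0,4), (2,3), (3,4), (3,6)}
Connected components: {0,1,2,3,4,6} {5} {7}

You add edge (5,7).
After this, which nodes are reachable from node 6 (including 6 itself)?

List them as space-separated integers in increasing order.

Answer: 0 1 2 3 4 6

Derivation:
Before: nodes reachable from 6: {0,1,2,3,4,6}
Adding (5,7): merges two components, but neither contains 6. Reachability from 6 unchanged.
After: nodes reachable from 6: {0,1,2,3,4,6}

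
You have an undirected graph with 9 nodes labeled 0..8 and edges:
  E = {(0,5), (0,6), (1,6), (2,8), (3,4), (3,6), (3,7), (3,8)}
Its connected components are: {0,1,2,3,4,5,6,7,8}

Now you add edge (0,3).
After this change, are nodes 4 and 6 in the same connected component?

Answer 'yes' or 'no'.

Answer: yes

Derivation:
Initial components: {0,1,2,3,4,5,6,7,8}
Adding edge (0,3): both already in same component {0,1,2,3,4,5,6,7,8}. No change.
New components: {0,1,2,3,4,5,6,7,8}
Are 4 and 6 in the same component? yes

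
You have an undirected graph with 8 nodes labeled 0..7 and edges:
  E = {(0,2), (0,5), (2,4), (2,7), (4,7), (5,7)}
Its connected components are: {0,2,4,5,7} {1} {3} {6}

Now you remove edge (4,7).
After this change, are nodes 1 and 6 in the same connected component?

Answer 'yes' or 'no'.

Initial components: {0,2,4,5,7} {1} {3} {6}
Removing edge (4,7): not a bridge — component count unchanged at 4.
New components: {0,2,4,5,7} {1} {3} {6}
Are 1 and 6 in the same component? no

Answer: no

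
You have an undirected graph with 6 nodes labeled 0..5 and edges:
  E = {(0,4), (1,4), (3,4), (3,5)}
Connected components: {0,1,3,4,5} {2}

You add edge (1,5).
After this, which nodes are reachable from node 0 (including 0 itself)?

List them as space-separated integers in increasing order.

Answer: 0 1 3 4 5

Derivation:
Before: nodes reachable from 0: {0,1,3,4,5}
Adding (1,5): both endpoints already in same component. Reachability from 0 unchanged.
After: nodes reachable from 0: {0,1,3,4,5}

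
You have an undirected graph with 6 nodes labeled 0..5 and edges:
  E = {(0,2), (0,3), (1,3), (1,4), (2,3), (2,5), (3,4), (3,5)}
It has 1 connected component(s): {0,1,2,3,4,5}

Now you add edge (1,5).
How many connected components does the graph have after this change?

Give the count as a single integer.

Initial component count: 1
Add (1,5): endpoints already in same component. Count unchanged: 1.
New component count: 1

Answer: 1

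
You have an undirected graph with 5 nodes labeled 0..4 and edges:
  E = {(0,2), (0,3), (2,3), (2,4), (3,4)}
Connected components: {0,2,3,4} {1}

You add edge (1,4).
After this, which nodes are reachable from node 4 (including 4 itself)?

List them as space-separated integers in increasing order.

Answer: 0 1 2 3 4

Derivation:
Before: nodes reachable from 4: {0,2,3,4}
Adding (1,4): merges 4's component with another. Reachability grows.
After: nodes reachable from 4: {0,1,2,3,4}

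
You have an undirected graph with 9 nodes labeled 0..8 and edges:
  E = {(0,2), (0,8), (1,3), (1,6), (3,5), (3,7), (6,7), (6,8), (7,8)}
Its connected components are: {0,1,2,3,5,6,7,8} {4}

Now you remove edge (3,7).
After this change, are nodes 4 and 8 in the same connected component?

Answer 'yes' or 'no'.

Initial components: {0,1,2,3,5,6,7,8} {4}
Removing edge (3,7): not a bridge — component count unchanged at 2.
New components: {0,1,2,3,5,6,7,8} {4}
Are 4 and 8 in the same component? no

Answer: no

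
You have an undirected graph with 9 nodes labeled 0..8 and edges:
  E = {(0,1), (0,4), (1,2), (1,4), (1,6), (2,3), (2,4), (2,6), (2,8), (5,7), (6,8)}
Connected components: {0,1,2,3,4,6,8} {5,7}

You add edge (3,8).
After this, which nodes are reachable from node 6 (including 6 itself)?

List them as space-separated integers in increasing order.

Answer: 0 1 2 3 4 6 8

Derivation:
Before: nodes reachable from 6: {0,1,2,3,4,6,8}
Adding (3,8): both endpoints already in same component. Reachability from 6 unchanged.
After: nodes reachable from 6: {0,1,2,3,4,6,8}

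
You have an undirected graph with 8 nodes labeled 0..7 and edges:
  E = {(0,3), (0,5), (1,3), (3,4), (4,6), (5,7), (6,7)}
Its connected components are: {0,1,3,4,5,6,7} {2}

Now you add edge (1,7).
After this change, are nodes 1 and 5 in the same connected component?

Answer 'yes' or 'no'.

Answer: yes

Derivation:
Initial components: {0,1,3,4,5,6,7} {2}
Adding edge (1,7): both already in same component {0,1,3,4,5,6,7}. No change.
New components: {0,1,3,4,5,6,7} {2}
Are 1 and 5 in the same component? yes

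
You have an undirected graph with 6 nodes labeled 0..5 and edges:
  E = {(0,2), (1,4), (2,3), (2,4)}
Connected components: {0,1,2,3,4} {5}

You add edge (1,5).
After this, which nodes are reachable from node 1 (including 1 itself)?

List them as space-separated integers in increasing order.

Answer: 0 1 2 3 4 5

Derivation:
Before: nodes reachable from 1: {0,1,2,3,4}
Adding (1,5): merges 1's component with another. Reachability grows.
After: nodes reachable from 1: {0,1,2,3,4,5}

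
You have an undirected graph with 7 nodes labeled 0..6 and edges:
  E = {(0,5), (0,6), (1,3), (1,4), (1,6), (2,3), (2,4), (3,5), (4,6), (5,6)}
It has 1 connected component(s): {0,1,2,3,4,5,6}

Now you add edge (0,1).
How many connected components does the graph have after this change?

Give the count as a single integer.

Initial component count: 1
Add (0,1): endpoints already in same component. Count unchanged: 1.
New component count: 1

Answer: 1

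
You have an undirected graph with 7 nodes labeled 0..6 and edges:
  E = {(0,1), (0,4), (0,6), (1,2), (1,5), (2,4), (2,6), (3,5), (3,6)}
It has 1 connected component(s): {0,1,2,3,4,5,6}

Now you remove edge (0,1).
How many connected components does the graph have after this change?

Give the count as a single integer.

Initial component count: 1
Remove (0,1): not a bridge. Count unchanged: 1.
  After removal, components: {0,1,2,3,4,5,6}
New component count: 1

Answer: 1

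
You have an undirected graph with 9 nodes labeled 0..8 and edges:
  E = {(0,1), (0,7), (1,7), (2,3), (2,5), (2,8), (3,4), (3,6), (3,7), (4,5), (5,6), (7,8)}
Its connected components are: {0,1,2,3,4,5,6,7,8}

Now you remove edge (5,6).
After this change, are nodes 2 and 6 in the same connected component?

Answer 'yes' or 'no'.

Initial components: {0,1,2,3,4,5,6,7,8}
Removing edge (5,6): not a bridge — component count unchanged at 1.
New components: {0,1,2,3,4,5,6,7,8}
Are 2 and 6 in the same component? yes

Answer: yes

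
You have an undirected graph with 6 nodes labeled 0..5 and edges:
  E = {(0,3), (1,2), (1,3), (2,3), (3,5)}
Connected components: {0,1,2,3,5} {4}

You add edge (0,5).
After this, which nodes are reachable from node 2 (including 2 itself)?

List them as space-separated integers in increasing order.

Before: nodes reachable from 2: {0,1,2,3,5}
Adding (0,5): both endpoints already in same component. Reachability from 2 unchanged.
After: nodes reachable from 2: {0,1,2,3,5}

Answer: 0 1 2 3 5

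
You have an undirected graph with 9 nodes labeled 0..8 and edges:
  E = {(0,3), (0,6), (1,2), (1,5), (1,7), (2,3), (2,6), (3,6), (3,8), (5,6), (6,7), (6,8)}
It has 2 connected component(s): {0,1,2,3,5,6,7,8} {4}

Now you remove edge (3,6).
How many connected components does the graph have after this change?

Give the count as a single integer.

Answer: 2

Derivation:
Initial component count: 2
Remove (3,6): not a bridge. Count unchanged: 2.
  After removal, components: {0,1,2,3,5,6,7,8} {4}
New component count: 2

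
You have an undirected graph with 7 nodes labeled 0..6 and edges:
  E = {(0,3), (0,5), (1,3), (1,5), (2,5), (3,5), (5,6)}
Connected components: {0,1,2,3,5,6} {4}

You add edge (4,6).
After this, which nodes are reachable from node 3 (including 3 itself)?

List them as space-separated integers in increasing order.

Before: nodes reachable from 3: {0,1,2,3,5,6}
Adding (4,6): merges 3's component with another. Reachability grows.
After: nodes reachable from 3: {0,1,2,3,4,5,6}

Answer: 0 1 2 3 4 5 6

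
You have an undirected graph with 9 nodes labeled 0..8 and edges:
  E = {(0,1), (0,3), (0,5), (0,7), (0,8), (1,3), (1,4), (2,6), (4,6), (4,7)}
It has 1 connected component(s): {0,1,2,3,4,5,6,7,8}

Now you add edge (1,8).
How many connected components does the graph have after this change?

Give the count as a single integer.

Answer: 1

Derivation:
Initial component count: 1
Add (1,8): endpoints already in same component. Count unchanged: 1.
New component count: 1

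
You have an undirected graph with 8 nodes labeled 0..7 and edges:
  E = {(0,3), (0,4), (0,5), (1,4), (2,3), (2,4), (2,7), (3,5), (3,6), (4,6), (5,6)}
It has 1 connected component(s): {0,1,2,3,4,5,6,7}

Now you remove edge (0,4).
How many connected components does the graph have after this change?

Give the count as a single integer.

Answer: 1

Derivation:
Initial component count: 1
Remove (0,4): not a bridge. Count unchanged: 1.
  After removal, components: {0,1,2,3,4,5,6,7}
New component count: 1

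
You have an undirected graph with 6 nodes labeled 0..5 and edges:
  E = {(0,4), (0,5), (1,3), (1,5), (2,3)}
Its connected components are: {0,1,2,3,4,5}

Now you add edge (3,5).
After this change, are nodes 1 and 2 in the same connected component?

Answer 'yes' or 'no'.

Initial components: {0,1,2,3,4,5}
Adding edge (3,5): both already in same component {0,1,2,3,4,5}. No change.
New components: {0,1,2,3,4,5}
Are 1 and 2 in the same component? yes

Answer: yes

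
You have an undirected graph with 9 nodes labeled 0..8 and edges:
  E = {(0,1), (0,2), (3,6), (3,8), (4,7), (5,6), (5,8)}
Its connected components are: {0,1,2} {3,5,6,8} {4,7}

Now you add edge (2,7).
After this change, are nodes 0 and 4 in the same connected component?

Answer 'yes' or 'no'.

Initial components: {0,1,2} {3,5,6,8} {4,7}
Adding edge (2,7): merges {0,1,2} and {4,7}.
New components: {0,1,2,4,7} {3,5,6,8}
Are 0 and 4 in the same component? yes

Answer: yes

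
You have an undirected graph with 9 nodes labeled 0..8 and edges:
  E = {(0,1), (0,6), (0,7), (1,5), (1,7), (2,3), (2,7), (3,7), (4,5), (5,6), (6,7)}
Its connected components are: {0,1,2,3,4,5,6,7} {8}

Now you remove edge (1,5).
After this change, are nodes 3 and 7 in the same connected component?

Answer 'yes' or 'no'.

Answer: yes

Derivation:
Initial components: {0,1,2,3,4,5,6,7} {8}
Removing edge (1,5): not a bridge — component count unchanged at 2.
New components: {0,1,2,3,4,5,6,7} {8}
Are 3 and 7 in the same component? yes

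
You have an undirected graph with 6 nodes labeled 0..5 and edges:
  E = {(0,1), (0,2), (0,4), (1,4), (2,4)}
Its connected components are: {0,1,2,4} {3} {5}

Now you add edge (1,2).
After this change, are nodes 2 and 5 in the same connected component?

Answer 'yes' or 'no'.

Initial components: {0,1,2,4} {3} {5}
Adding edge (1,2): both already in same component {0,1,2,4}. No change.
New components: {0,1,2,4} {3} {5}
Are 2 and 5 in the same component? no

Answer: no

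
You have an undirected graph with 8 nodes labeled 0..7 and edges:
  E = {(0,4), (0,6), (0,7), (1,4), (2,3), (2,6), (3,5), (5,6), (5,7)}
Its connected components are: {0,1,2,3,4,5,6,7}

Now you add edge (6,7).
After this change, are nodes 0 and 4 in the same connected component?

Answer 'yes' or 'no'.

Answer: yes

Derivation:
Initial components: {0,1,2,3,4,5,6,7}
Adding edge (6,7): both already in same component {0,1,2,3,4,5,6,7}. No change.
New components: {0,1,2,3,4,5,6,7}
Are 0 and 4 in the same component? yes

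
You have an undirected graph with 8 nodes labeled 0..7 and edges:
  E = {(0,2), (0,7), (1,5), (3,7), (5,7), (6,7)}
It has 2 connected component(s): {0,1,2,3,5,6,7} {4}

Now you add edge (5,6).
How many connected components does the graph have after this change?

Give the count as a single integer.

Answer: 2

Derivation:
Initial component count: 2
Add (5,6): endpoints already in same component. Count unchanged: 2.
New component count: 2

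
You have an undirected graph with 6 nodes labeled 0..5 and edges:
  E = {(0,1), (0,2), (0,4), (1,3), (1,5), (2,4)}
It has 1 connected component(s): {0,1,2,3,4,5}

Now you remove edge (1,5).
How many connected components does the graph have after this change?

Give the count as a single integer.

Initial component count: 1
Remove (1,5): it was a bridge. Count increases: 1 -> 2.
  After removal, components: {0,1,2,3,4} {5}
New component count: 2

Answer: 2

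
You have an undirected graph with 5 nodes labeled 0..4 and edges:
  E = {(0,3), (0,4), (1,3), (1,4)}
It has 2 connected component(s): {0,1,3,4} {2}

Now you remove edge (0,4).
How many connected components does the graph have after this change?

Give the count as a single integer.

Initial component count: 2
Remove (0,4): not a bridge. Count unchanged: 2.
  After removal, components: {0,1,3,4} {2}
New component count: 2

Answer: 2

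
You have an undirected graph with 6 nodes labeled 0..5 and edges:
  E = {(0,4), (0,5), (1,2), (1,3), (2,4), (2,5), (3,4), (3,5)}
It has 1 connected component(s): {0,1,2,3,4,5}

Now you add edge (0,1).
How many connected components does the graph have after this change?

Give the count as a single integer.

Answer: 1

Derivation:
Initial component count: 1
Add (0,1): endpoints already in same component. Count unchanged: 1.
New component count: 1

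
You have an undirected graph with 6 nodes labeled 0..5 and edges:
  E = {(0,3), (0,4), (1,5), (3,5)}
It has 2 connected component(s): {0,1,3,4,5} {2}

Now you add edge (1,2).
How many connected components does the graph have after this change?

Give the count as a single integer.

Initial component count: 2
Add (1,2): merges two components. Count decreases: 2 -> 1.
New component count: 1

Answer: 1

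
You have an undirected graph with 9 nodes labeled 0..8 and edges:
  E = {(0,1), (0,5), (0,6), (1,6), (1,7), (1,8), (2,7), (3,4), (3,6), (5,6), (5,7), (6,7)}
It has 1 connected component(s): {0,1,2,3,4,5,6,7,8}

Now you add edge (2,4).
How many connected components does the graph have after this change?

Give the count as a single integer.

Initial component count: 1
Add (2,4): endpoints already in same component. Count unchanged: 1.
New component count: 1

Answer: 1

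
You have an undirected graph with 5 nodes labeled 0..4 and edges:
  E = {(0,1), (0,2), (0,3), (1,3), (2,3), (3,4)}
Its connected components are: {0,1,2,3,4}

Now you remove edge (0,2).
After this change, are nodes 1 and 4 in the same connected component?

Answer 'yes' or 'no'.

Initial components: {0,1,2,3,4}
Removing edge (0,2): not a bridge — component count unchanged at 1.
New components: {0,1,2,3,4}
Are 1 and 4 in the same component? yes

Answer: yes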